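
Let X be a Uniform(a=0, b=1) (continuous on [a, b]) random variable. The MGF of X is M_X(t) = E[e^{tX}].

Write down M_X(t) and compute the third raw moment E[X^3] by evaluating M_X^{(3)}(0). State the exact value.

M_X(t) = (e^(t) - 1)/t
M′(t) = (t*e^(t) - e^(t) + 1)/t^2
M′′(t) = (t^2*e^(t) - 2*t*e^(t) + 2*e^(t) - 2)/t^3
M′′′(t) = (t^3*e^(t) - 3*t^2*e^(t) + 6*t*e^(t) - 6*e^(t) + 6)/t^4

E[X^3] = M′′′(0) = 1/4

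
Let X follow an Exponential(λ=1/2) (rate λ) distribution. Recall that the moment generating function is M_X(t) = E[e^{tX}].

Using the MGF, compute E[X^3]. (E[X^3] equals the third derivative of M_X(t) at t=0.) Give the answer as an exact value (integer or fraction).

E[X^3] = d^3M/dt^3 |_{t=0} = 48

M_X(t) = 1/(2*(1/2 - t))
dM/dt = 2/(4*t^2 - 4*t + 1)
d^2M/dt^2 = -8/(8*t^3 - 12*t^2 + 6*t - 1)
d^3M/dt^3 = 48/(16*t^4 - 32*t^3 + 24*t^2 - 8*t + 1)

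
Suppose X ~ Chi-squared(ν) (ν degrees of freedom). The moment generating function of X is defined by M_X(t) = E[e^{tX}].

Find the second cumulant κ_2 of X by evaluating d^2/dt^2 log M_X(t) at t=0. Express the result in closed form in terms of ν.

κ_2 = d^2K/dt^2 |_{t=0} = 2*ν

M_X(t) = (1 - 2*t)^(-ν/2)
K_X(t) = log M_X(t) = -ν*log(1 - 2*t)/2
dK/dt = -ν/(2*t - 1)
d^2K/dt^2 = 2*ν/(4*t^2 - 4*t + 1)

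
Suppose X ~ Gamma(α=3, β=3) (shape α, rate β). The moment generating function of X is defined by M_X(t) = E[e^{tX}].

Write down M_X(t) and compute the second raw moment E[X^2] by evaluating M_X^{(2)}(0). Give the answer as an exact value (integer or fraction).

E[X^2] = d^2M/dt^2 |_{t=0} = 4/3

M_X(t) = 27/(3 - t)^3
dM/dt = 81/(t^4 - 12*t^3 + 54*t^2 - 108*t + 81)
d^2M/dt^2 = -324/(t^5 - 15*t^4 + 90*t^3 - 270*t^2 + 405*t - 243)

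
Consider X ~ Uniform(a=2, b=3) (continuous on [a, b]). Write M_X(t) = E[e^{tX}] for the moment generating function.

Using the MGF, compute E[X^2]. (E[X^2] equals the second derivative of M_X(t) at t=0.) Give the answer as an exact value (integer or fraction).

M_X(t) = (e^(3*t) - e^(2*t))/t
M^(2)(t) = (9*t^2*e^(3*t) - 4*t^2*e^(2*t) - 6*t*e^(3*t) + 4*t*e^(2*t) + 2*e^(3*t) - 2*e^(2*t))/t^3

E[X^2] = M^(2)(0) = 19/3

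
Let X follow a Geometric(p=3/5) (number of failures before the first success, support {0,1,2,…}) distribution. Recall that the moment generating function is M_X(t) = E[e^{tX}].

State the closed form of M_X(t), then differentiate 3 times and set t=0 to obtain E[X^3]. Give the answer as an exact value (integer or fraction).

E[X^3] = M′′′(0) = 46/9

M_X(t) = 3/(5*(1 - 2*e^(t)/5))
M′(t) = 6*e^(t)/(4*e^(2*t) - 20*e^(t) + 25)
M′′(t) = (-12*e^(2*t) - 30*e^(t))/(8*e^(3*t) - 60*e^(2*t) + 150*e^(t) - 125)
M′′′(t) = (24*e^(3*t) + 240*e^(2*t) + 150*e^(t))/(16*e^(4*t) - 160*e^(3*t) + 600*e^(2*t) - 1000*e^(t) + 625)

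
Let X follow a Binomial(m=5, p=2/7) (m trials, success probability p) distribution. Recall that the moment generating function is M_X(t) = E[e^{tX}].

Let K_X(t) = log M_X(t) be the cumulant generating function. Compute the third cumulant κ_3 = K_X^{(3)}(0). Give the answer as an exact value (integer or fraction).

M_X(t) = (2*e^(t)/7 + 5/7)^5
K_X(t) = log M_X(t) = 5*log(2*e^(t)/7 + 5/7)
K′(t) = 10*e^(t)/(2*e^(t) + 5)
K′′(t) = 50*e^(t)/(4*e^(2*t) + 20*e^(t) + 25)
K′′′(t) = (-100*e^(2*t) + 250*e^(t))/(8*e^(3*t) + 60*e^(2*t) + 150*e^(t) + 125)

κ_3 = K′′′(0) = 150/343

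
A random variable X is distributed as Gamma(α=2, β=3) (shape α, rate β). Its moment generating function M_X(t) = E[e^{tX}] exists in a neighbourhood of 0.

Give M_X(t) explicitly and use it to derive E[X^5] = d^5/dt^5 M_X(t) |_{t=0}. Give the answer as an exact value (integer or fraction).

M_X(t) = 9/(3 - t)^2
dM/dt = -18/(t^3 - 9*t^2 + 27*t - 27)
d^2M/dt^2 = 54/(t^4 - 12*t^3 + 54*t^2 - 108*t + 81)
d^3M/dt^3 = -216/(t^5 - 15*t^4 + 90*t^3 - 270*t^2 + 405*t - 243)
d^4M/dt^4 = 1080/(t^6 - 18*t^5 + 135*t^4 - 540*t^3 + 1215*t^2 - 1458*t + 729)
d^5M/dt^5 = -6480/(t^7 - 21*t^6 + 189*t^5 - 945*t^4 + 2835*t^3 - 5103*t^2 + 5103*t - 2187)

E[X^5] = d^5M/dt^5 |_{t=0} = 80/27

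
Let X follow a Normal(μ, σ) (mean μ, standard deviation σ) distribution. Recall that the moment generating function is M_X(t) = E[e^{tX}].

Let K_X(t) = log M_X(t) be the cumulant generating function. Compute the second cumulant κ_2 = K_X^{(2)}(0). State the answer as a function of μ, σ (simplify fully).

κ_2 = D^2[K](0) = σ^2

M_X(t) = e^(μ*t + σ^2*t^2/2)
K_X(t) = log M_X(t) = μ*t + σ^2*t^2/2
D^2[K](t) = σ^2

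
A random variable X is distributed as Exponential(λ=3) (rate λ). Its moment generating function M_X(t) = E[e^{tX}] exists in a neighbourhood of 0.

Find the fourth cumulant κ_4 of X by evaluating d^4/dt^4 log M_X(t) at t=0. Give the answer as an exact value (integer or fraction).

M_X(t) = 3/(3 - t)
K_X(t) = log M_X(t) = -log(3 - t) + log(3)
D^4[K](t) = 6/(t^4 - 12*t^3 + 54*t^2 - 108*t + 81)

κ_4 = D^4[K](0) = 2/27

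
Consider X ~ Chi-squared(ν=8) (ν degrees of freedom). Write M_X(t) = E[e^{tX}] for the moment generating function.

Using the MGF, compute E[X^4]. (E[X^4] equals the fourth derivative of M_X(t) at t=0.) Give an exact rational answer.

M_X(t) = (1 - 2*t)^(-4)
M^(4)(t) = 13440/(256*t^8 - 1024*t^7 + 1792*t^6 - 1792*t^5 + 1120*t^4 - 448*t^3 + 112*t^2 - 16*t + 1)

E[X^4] = M^(4)(0) = 13440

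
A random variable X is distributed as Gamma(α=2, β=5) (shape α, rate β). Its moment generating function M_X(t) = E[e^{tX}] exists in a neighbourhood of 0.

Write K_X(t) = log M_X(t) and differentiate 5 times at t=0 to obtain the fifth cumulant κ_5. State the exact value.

κ_5 = K′′′′′(0) = 48/3125

M_X(t) = 25/(5 - t)^2
K_X(t) = log M_X(t) = -2*log(5 - t) + 2*log(5)
K′(t) = -2/(t - 5)
K′′(t) = 2/(t^2 - 10*t + 25)
K′′′(t) = -4/(t^3 - 15*t^2 + 75*t - 125)
K′′′′(t) = 12/(t^4 - 20*t^3 + 150*t^2 - 500*t + 625)
K′′′′′(t) = -48/(t^5 - 25*t^4 + 250*t^3 - 1250*t^2 + 3125*t - 3125)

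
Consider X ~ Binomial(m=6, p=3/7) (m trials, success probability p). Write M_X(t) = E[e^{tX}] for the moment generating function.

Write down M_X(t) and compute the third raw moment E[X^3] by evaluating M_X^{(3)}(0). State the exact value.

E[X^3] = D^3[M](0) = 9792/343

M_X(t) = (3*e^(t)/7 + 4/7)^6
D^3[M](t) = 157464*e^(6*t)/117649 + 729000*e^(5*t)/117649 + 1244160*e^(4*t)/117649 + 933120*e^(3*t)/117649 + 276480*e^(2*t)/117649 + 18432*e^(t)/117649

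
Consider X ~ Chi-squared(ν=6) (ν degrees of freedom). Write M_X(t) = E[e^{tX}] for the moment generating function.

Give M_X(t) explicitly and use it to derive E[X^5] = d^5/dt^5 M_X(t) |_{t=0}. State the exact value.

E[X^5] = M′′′′′(0) = 80640

M_X(t) = (1 - 2*t)^(-3)
M′(t) = 6/(16*t^4 - 32*t^3 + 24*t^2 - 8*t + 1)
M′′(t) = -48/(32*t^5 - 80*t^4 + 80*t^3 - 40*t^2 + 10*t - 1)
M′′′(t) = 480/(64*t^6 - 192*t^5 + 240*t^4 - 160*t^3 + 60*t^2 - 12*t + 1)
M′′′′(t) = -5760/(128*t^7 - 448*t^6 + 672*t^5 - 560*t^4 + 280*t^3 - 84*t^2 + 14*t - 1)
M′′′′′(t) = 80640/(256*t^8 - 1024*t^7 + 1792*t^6 - 1792*t^5 + 1120*t^4 - 448*t^3 + 112*t^2 - 16*t + 1)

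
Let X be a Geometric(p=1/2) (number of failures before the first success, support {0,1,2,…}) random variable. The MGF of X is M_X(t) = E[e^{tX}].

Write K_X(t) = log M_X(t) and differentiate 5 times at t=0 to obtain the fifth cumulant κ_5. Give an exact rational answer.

κ_5 = K^(5)(0) = 150

M_X(t) = 1/(2*(1 - e^(t)/2))
K_X(t) = log M_X(t) = -log(1 - e^(t)/2) - log(2)
K^(5)(t) = (-2*e^(4*t) - 44*e^(3*t) - 88*e^(2*t) - 16*e^(t))/(e^(5*t) - 10*e^(4*t) + 40*e^(3*t) - 80*e^(2*t) + 80*e^(t) - 32)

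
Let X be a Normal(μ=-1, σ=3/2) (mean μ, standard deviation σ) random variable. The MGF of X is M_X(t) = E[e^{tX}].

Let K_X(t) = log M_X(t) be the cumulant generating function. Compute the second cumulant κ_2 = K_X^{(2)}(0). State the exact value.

M_X(t) = e^(9*t^2/8 - t)
K_X(t) = log M_X(t) = 9*t^2/8 - t
K^(2)(t) = 9/4

κ_2 = K^(2)(0) = 9/4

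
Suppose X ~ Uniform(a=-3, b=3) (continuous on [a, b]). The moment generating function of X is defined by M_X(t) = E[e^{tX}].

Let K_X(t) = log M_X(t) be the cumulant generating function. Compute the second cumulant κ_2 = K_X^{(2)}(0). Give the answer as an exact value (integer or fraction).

κ_2 = d^2K/dt^2 |_{t=0} = 3

M_X(t) = (e^(3*t) - e^(-3*t))/(6*t)
K_X(t) = log M_X(t) = -log(t) + log(e^(3*t) - e^(-3*t)) - log(6)
dK/dt = (3*t*e^(6*t) + 3*t - e^(6*t) + 1)/(t*e^(6*t) - t)
d^2K/dt^2 = (-36*t^2*e^(6*t) + e^(12*t) - 2*e^(6*t) + 1)/(t^2*e^(12*t) - 2*t^2*e^(6*t) + t^2)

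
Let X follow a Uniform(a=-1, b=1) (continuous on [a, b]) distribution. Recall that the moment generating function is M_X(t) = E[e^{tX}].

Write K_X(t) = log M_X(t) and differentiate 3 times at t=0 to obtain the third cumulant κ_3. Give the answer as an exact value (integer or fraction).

κ_3 = K′′′(0) = 0

M_X(t) = (e^(t) - e^(-t))/(2*t)
K_X(t) = log M_X(t) = -log(t) + log(e^(t) - e^(-t)) - log(2)
K′(t) = (t*e^(2*t) + t - e^(2*t) + 1)/(t*e^(2*t) - t)
K′′(t) = (-4*t^2*e^(2*t) + e^(4*t) - 2*e^(2*t) + 1)/(t^2*e^(4*t) - 2*t^2*e^(2*t) + t^2)
K′′′(t) = (8*t^3*e^(4*t) + 8*t^3*e^(2*t) - 2*e^(6*t) + 6*e^(4*t) - 6*e^(2*t) + 2)/(t^3*e^(6*t) - 3*t^3*e^(4*t) + 3*t^3*e^(2*t) - t^3)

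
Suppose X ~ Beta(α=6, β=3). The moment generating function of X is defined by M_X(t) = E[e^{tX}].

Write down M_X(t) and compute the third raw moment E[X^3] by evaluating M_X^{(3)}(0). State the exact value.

M_X(t) = ₁F₁(6; 9; t)
dM/dt = 2*₁F₁(7; 10; t)/3
d^2M/dt^2 = 7*₁F₁(8; 11; t)/15
d^3M/dt^3 = 56*₁F₁(9; 12; t)/165

E[X^3] = d^3M/dt^3 |_{t=0} = 56/165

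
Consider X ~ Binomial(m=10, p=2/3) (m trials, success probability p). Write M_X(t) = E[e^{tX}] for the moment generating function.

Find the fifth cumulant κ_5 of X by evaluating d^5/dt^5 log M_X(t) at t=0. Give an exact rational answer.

κ_5 = D^5[K](0) = 100/81

M_X(t) = (2*e^(t)/3 + 1/3)^10
K_X(t) = log M_X(t) = 10*log(2*e^(t)/3 + 1/3)
D^5[K](t) = (-160*e^(4*t) + 880*e^(3*t) - 440*e^(2*t) + 20*e^(t))/(32*e^(5*t) + 80*e^(4*t) + 80*e^(3*t) + 40*e^(2*t) + 10*e^(t) + 1)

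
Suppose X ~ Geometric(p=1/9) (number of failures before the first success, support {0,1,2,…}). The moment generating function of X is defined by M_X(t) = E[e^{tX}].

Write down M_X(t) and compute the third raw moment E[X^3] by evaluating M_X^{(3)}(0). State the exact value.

E[X^3] = M′′′(0) = 3464

M_X(t) = 1/(9*(1 - 8*e^(t)/9))
M′(t) = 8*e^(t)/(64*e^(2*t) - 144*e^(t) + 81)
M′′(t) = (-64*e^(2*t) - 72*e^(t))/(512*e^(3*t) - 1728*e^(2*t) + 1944*e^(t) - 729)
M′′′(t) = (512*e^(3*t) + 2304*e^(2*t) + 648*e^(t))/(4096*e^(4*t) - 18432*e^(3*t) + 31104*e^(2*t) - 23328*e^(t) + 6561)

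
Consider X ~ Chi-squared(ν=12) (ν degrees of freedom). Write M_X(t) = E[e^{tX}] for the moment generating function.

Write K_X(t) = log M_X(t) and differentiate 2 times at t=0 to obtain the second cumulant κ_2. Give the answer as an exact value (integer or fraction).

M_X(t) = (1 - 2*t)^(-6)
K_X(t) = log M_X(t) = -6*log(1 - 2*t)
D^2[K](t) = 24/(4*t^2 - 4*t + 1)

κ_2 = D^2[K](0) = 24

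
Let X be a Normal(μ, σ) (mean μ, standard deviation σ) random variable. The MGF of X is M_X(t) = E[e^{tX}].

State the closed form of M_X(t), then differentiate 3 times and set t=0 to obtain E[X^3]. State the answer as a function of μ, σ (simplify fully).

M_X(t) = e^(μ*t + σ^2*t^2/2)
M′(t) = μ*e^(μ*t)*e^(σ^2*t^2/2) + σ^2*t*e^(μ*t)*e^(σ^2*t^2/2)
M′′(t) = μ^2*e^(μ*t)*e^(σ^2*t^2/2) + 2*μ*σ^2*t*e^(μ*t)*e^(σ^2*t^2/2) + σ^4*t^2*e^(μ*t)*e^(σ^2*t^2/2) + σ^2*e^(μ*t)*e^(σ^2*t^2/2)

E[X^3] = M′′′(0) = μ*(μ^2 + 3*σ^2)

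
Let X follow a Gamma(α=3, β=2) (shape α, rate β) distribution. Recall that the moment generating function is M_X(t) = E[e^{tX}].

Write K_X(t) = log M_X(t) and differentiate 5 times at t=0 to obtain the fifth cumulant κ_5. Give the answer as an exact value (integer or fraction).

M_X(t) = 8/(2 - t)^3
K_X(t) = log M_X(t) = -3*log(2 - t) + 3*log(2)
D^5[K](t) = -72/(t^5 - 10*t^4 + 40*t^3 - 80*t^2 + 80*t - 32)

κ_5 = D^5[K](0) = 9/4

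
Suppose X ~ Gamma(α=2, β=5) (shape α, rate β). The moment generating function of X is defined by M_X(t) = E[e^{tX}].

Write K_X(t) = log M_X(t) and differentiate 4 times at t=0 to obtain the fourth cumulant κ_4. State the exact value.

κ_4 = D^4[K](0) = 12/625

M_X(t) = 25/(5 - t)^2
K_X(t) = log M_X(t) = -2*log(5 - t) + 2*log(5)
D^4[K](t) = 12/(t^4 - 20*t^3 + 150*t^2 - 500*t + 625)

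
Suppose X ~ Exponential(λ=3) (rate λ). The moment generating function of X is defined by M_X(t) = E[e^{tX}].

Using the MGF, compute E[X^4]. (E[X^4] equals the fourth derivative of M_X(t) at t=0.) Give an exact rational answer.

M_X(t) = 3/(3 - t)
D^4[M](t) = -72/(t^5 - 15*t^4 + 90*t^3 - 270*t^2 + 405*t - 243)

E[X^4] = D^4[M](0) = 8/27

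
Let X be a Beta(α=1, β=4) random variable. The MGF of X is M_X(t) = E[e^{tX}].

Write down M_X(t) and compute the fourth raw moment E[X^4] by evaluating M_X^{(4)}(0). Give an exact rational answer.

M_X(t) = ₁F₁(1; 5; t)
M′(t) = ₁F₁(2; 6; t)/5
M′′(t) = ₁F₁(3; 7; t)/15
M′′′(t) = ₁F₁(4; 8; t)/35
M′′′′(t) = ₁F₁(5; 9; t)/70

E[X^4] = M′′′′(0) = 1/70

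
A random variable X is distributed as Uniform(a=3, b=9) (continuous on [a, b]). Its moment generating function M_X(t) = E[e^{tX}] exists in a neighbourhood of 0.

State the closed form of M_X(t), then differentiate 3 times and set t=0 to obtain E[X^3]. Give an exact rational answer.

E[X^3] = D^3[M](0) = 270

M_X(t) = (e^(9*t) - e^(3*t))/(6*t)
D^3[M](t) = (243*t^3*e^(9*t) - 9*t^3*e^(3*t) - 81*t^2*e^(9*t) + 9*t^2*e^(3*t) + 18*t*e^(9*t) - 6*t*e^(3*t) - 2*e^(9*t) + 2*e^(3*t))/(2*t^4)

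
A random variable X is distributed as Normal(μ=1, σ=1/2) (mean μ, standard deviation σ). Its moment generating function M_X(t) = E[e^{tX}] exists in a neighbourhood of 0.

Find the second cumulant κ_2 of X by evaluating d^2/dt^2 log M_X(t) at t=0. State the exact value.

κ_2 = K^(2)(0) = 1/4

M_X(t) = e^(t^2/8 + t)
K_X(t) = log M_X(t) = t^2/8 + t
K^(2)(t) = 1/4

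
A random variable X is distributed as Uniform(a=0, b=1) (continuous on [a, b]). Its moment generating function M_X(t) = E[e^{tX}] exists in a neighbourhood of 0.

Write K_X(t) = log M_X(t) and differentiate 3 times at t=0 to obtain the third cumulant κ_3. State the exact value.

κ_3 = K^(3)(0) = 0

M_X(t) = (e^(t) - 1)/t
K_X(t) = log M_X(t) = -log(t) + log(e^(t) - 1)
K^(3)(t) = (t^3*e^(2*t) + t^3*e^(t) - 2*e^(3*t) + 6*e^(2*t) - 6*e^(t) + 2)/(t^3*e^(3*t) - 3*t^3*e^(2*t) + 3*t^3*e^(t) - t^3)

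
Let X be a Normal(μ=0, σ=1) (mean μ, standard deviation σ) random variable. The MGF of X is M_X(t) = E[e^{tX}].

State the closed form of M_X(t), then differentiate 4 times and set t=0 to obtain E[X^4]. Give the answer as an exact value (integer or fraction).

E[X^4] = D^4[M](0) = 3

M_X(t) = e^(t^2/2)
D^4[M](t) = t^4*e^(t^2/2) + 6*t^2*e^(t^2/2) + 3*e^(t^2/2)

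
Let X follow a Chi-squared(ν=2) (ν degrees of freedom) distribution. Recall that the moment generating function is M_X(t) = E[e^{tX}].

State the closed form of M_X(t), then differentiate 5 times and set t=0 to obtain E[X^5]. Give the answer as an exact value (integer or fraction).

E[X^5] = M′′′′′(0) = 3840

M_X(t) = 1/(1 - 2*t)
M′(t) = 2/(4*t^2 - 4*t + 1)
M′′(t) = -8/(8*t^3 - 12*t^2 + 6*t - 1)
M′′′(t) = 48/(16*t^4 - 32*t^3 + 24*t^2 - 8*t + 1)
M′′′′(t) = -384/(32*t^5 - 80*t^4 + 80*t^3 - 40*t^2 + 10*t - 1)
M′′′′′(t) = 3840/(64*t^6 - 192*t^5 + 240*t^4 - 160*t^3 + 60*t^2 - 12*t + 1)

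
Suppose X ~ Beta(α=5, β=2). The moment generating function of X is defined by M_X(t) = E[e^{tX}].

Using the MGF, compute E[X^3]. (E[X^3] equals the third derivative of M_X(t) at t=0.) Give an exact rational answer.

M_X(t) = ₁F₁(5; 7; t)
dM/dt = 5*₁F₁(6; 8; t)/7
d^2M/dt^2 = 15*₁F₁(7; 9; t)/28
d^3M/dt^3 = 5*₁F₁(8; 10; t)/12

E[X^3] = d^3M/dt^3 |_{t=0} = 5/12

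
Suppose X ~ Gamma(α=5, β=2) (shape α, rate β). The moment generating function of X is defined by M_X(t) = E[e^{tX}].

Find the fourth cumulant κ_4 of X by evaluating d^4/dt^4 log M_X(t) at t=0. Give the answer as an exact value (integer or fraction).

κ_4 = K′′′′(0) = 15/8

M_X(t) = 32/(2 - t)^5
K_X(t) = log M_X(t) = -5*log(2 - t) + 5*log(2)
K′(t) = -5/(t - 2)
K′′(t) = 5/(t^2 - 4*t + 4)
K′′′(t) = -10/(t^3 - 6*t^2 + 12*t - 8)
K′′′′(t) = 30/(t^4 - 8*t^3 + 24*t^2 - 32*t + 16)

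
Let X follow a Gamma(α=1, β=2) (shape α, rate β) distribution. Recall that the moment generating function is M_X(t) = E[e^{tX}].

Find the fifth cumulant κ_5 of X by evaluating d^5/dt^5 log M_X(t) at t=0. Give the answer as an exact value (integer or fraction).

κ_5 = K^(5)(0) = 3/4

M_X(t) = 2/(2 - t)
K_X(t) = log M_X(t) = -log(2 - t) + log(2)
K^(5)(t) = -24/(t^5 - 10*t^4 + 40*t^3 - 80*t^2 + 80*t - 32)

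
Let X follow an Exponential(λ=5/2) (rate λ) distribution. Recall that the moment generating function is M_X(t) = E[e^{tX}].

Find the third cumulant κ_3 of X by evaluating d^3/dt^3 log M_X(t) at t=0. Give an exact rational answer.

κ_3 = D^3[K](0) = 16/125

M_X(t) = 5/(2*(5/2 - t))
K_X(t) = log M_X(t) = -log(5/2 - t) - log(2) + log(5)
D^3[K](t) = -16/(8*t^3 - 60*t^2 + 150*t - 125)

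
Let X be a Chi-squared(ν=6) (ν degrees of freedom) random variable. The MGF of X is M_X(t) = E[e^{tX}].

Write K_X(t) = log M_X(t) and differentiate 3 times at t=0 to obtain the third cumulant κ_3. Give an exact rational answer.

M_X(t) = (1 - 2*t)^(-3)
K_X(t) = log M_X(t) = -3*log(1 - 2*t)
K^(3)(t) = -48/(8*t^3 - 12*t^2 + 6*t - 1)

κ_3 = K^(3)(0) = 48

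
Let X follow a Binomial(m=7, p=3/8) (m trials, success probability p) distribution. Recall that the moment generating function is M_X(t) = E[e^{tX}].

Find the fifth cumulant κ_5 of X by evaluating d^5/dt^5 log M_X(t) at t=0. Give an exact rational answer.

M_X(t) = (3*e^(t)/8 + 5/8)^7
K_X(t) = log M_X(t) = 7*log(3*e^(t)/8 + 5/8)
K′(t) = 21*e^(t)/(3*e^(t) + 5)
K′′(t) = 105*e^(t)/(9*e^(2*t) + 30*e^(t) + 25)
K′′′(t) = (-315*e^(2*t) + 525*e^(t))/(27*e^(3*t) + 135*e^(2*t) + 225*e^(t) + 125)
K′′′′(t) = (945*e^(3*t) - 6300*e^(2*t) + 2625*e^(t))/(81*e^(4*t) + 540*e^(3*t) + 1350*e^(2*t) + 1500*e^(t) + 625)
K′′′′′(t) = (-2835*e^(4*t) + 51975*e^(3*t) - 86625*e^(2*t) + 13125*e^(t))/(243*e^(5*t) + 2025*e^(4*t) + 6750*e^(3*t) + 11250*e^(2*t) + 9375*e^(t) + 3125)

κ_5 = K′′′′′(0) = -3045/4096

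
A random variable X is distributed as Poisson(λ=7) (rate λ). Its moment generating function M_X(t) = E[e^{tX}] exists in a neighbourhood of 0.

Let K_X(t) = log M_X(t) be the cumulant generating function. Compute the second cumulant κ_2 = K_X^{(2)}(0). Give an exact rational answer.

M_X(t) = e^(7*e^(t) - 7)
K_X(t) = log M_X(t) = 7*e^(t) - 7
dK/dt = 7*e^(t)
d^2K/dt^2 = 7*e^(t)

κ_2 = d^2K/dt^2 |_{t=0} = 7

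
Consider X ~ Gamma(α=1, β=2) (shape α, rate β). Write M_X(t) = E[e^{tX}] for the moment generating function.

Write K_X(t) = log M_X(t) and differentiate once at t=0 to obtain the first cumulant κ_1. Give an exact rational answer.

κ_1 = D[K](0) = 1/2

M_X(t) = 2/(2 - t)
K_X(t) = log M_X(t) = -log(2 - t) + log(2)
D[K](t) = -1/(t - 2)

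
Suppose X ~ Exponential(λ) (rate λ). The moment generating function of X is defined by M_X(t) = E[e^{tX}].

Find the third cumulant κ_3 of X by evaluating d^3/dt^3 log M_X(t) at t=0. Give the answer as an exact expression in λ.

κ_3 = d^3K/dt^3 |_{t=0} = 2/λ^3

M_X(t) = λ/(λ - t)
K_X(t) = log M_X(t) = log(λ) - log(λ - t)
dK/dt = -1/(-λ + t)
d^2K/dt^2 = 1/(λ^2 - 2*λ*t + t^2)
d^3K/dt^3 = -2/(-λ^3 + 3*λ^2*t - 3*λ*t^2 + t^3)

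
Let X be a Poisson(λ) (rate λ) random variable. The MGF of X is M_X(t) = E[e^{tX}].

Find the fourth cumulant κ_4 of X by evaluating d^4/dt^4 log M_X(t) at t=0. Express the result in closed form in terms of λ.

κ_4 = K^(4)(0) = λ

M_X(t) = e^(λ*(e^(t) - 1))
K_X(t) = log M_X(t) = λ*(e^(t) - 1)
K^(4)(t) = λ*e^(t)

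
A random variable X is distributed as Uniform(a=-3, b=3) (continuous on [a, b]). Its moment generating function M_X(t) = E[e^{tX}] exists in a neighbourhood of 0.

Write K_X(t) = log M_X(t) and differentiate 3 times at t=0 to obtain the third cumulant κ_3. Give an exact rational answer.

M_X(t) = (e^(3*t) - e^(-3*t))/(6*t)
K_X(t) = log M_X(t) = -log(t) + log(e^(3*t) - e^(-3*t)) - log(6)
K′(t) = (3*t*e^(6*t) + 3*t - e^(6*t) + 1)/(t*e^(6*t) - t)
K′′(t) = (-36*t^2*e^(6*t) + e^(12*t) - 2*e^(6*t) + 1)/(t^2*e^(12*t) - 2*t^2*e^(6*t) + t^2)
K′′′(t) = (216*t^3*e^(12*t) + 216*t^3*e^(6*t) - 2*e^(18*t) + 6*e^(12*t) - 6*e^(6*t) + 2)/(t^3*e^(18*t) - 3*t^3*e^(12*t) + 3*t^3*e^(6*t) - t^3)

κ_3 = K′′′(0) = 0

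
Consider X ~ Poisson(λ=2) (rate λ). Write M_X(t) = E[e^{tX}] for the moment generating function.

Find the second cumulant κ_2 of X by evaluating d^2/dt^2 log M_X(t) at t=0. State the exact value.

M_X(t) = e^(2*e^(t) - 2)
K_X(t) = log M_X(t) = 2*e^(t) - 2
K^(2)(t) = 2*e^(t)

κ_2 = K^(2)(0) = 2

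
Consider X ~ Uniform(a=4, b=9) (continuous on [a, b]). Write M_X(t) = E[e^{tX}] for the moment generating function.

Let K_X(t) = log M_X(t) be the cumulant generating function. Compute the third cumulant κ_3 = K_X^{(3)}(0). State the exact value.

M_X(t) = (e^(9*t) - e^(4*t))/(5*t)
K_X(t) = log M_X(t) = -log(t) + log(e^(9*t) - e^(4*t)) - log(5)
dK/dt = (9*t*e^(5*t) - 4*t - e^(5*t) + 1)/(t*e^(5*t) - t)
d^2K/dt^2 = (-25*t^2*e^(5*t) + e^(10*t) - 2*e^(5*t) + 1)/(t^2*e^(10*t) - 2*t^2*e^(5*t) + t^2)
d^3K/dt^3 = (125*t^3*e^(10*t) + 125*t^3*e^(5*t) - 2*e^(15*t) + 6*e^(10*t) - 6*e^(5*t) + 2)/(t^3*e^(15*t) - 3*t^3*e^(10*t) + 3*t^3*e^(5*t) - t^3)

κ_3 = d^3K/dt^3 |_{t=0} = 0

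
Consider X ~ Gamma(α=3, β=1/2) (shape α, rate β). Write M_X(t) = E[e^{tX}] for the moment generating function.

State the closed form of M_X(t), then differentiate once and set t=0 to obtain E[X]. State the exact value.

M_X(t) = 1/(8*(1/2 - t)^3)
M^(1)(t) = 6/(16*t^4 - 32*t^3 + 24*t^2 - 8*t + 1)

E[X] = M^(1)(0) = 6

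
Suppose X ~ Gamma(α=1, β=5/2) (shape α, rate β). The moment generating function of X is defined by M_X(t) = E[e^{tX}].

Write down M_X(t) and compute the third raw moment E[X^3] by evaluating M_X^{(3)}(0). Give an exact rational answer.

M_X(t) = 5/(2*(5/2 - t))
D^3[M](t) = 240/(16*t^4 - 160*t^3 + 600*t^2 - 1000*t + 625)

E[X^3] = D^3[M](0) = 48/125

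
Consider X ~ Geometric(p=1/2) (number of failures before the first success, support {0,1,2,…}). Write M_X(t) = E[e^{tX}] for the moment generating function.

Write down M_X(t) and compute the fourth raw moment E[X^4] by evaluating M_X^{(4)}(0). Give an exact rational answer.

M_X(t) = 1/(2*(1 - e^(t)/2))
dM/dt = e^(t)/(e^(2*t) - 4*e^(t) + 4)
d^2M/dt^2 = (-e^(2*t) - 2*e^(t))/(e^(3*t) - 6*e^(2*t) + 12*e^(t) - 8)
d^3M/dt^3 = (e^(3*t) + 8*e^(2*t) + 4*e^(t))/(e^(4*t) - 8*e^(3*t) + 24*e^(2*t) - 32*e^(t) + 16)
d^4M/dt^4 = (-e^(4*t) - 22*e^(3*t) - 44*e^(2*t) - 8*e^(t))/(e^(5*t) - 10*e^(4*t) + 40*e^(3*t) - 80*e^(2*t) + 80*e^(t) - 32)

E[X^4] = d^4M/dt^4 |_{t=0} = 75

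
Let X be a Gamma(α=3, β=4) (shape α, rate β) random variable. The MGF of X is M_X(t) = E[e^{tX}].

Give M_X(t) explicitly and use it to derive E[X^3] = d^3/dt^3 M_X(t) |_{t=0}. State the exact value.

M_X(t) = 64/(4 - t)^3
D^3[M](t) = 3840/(t^6 - 24*t^5 + 240*t^4 - 1280*t^3 + 3840*t^2 - 6144*t + 4096)

E[X^3] = D^3[M](0) = 15/16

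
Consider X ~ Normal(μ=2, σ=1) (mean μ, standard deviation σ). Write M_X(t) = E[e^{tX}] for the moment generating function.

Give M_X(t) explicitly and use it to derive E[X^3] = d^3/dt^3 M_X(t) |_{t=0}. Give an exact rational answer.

E[X^3] = d^3M/dt^3 |_{t=0} = 14

M_X(t) = e^(t^2/2 + 2*t)
dM/dt = t*e^(2*t)*e^(t^2/2) + 2*e^(2*t)*e^(t^2/2)
d^2M/dt^2 = t^2*e^(2*t)*e^(t^2/2) + 4*t*e^(2*t)*e^(t^2/2) + 5*e^(2*t)*e^(t^2/2)
d^3M/dt^3 = t^3*e^(2*t)*e^(t^2/2) + 6*t^2*e^(2*t)*e^(t^2/2) + 15*t*e^(2*t)*e^(t^2/2) + 14*e^(2*t)*e^(t^2/2)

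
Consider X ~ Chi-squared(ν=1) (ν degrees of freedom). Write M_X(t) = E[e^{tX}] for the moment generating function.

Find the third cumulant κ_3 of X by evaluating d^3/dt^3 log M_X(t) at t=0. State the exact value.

M_X(t) = 1/√(1 - 2*t)
K_X(t) = log M_X(t) = -log(1 - 2*t)/2
K′(t) = -1/(2*t - 1)
K′′(t) = 2/(4*t^2 - 4*t + 1)
K′′′(t) = -8/(8*t^3 - 12*t^2 + 6*t - 1)

κ_3 = K′′′(0) = 8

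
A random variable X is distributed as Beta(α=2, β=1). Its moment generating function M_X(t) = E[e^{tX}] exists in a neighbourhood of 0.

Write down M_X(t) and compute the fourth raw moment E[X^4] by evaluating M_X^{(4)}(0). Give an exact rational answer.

M_X(t) = ₁F₁(2; 3; t)
dM/dt = 2*₁F₁(3; 4; t)/3
d^2M/dt^2 = ₁F₁(4; 5; t)/2
d^3M/dt^3 = 2*₁F₁(5; 6; t)/5
d^4M/dt^4 = ₁F₁(6; 7; t)/3

E[X^4] = d^4M/dt^4 |_{t=0} = 1/3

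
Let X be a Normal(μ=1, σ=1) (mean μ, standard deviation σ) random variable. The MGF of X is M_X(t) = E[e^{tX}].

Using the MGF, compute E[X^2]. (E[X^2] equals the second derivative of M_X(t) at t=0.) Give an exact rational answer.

E[X^2] = M^(2)(0) = 2

M_X(t) = e^(t^2/2 + t)
M^(2)(t) = t^2*e^(t)*e^(t^2/2) + 2*t*e^(t)*e^(t^2/2) + 2*e^(t)*e^(t^2/2)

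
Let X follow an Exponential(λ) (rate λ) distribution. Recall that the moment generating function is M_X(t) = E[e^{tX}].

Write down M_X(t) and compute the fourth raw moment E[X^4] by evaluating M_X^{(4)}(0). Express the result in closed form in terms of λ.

M_X(t) = λ/(λ - t)
D^4[M](t) = -24*λ/(-λ^5 + 5*λ^4*t - 10*λ^3*t^2 + 10*λ^2*t^3 - 5*λ*t^4 + t^5)

E[X^4] = D^4[M](0) = 24/λ^4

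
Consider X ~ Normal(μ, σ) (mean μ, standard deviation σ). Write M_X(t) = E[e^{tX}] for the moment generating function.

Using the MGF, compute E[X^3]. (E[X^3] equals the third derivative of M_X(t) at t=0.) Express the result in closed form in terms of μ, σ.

M_X(t) = e^(μ*t + σ^2*t^2/2)

E[X^3] = M^(3)(0) = μ*(μ^2 + 3*σ^2)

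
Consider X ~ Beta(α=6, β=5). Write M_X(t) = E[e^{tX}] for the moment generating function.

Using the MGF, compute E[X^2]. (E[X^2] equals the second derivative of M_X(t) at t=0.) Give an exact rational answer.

E[X^2] = d^2M/dt^2 |_{t=0} = 7/22

M_X(t) = ₁F₁(6; 11; t)
dM/dt = 6*₁F₁(7; 12; t)/11
d^2M/dt^2 = 7*₁F₁(8; 13; t)/22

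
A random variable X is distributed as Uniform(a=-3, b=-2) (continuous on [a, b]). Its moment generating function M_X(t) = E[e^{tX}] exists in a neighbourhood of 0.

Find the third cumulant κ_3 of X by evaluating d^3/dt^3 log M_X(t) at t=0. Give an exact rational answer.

M_X(t) = (e^(-2*t) - e^(-3*t))/t
K_X(t) = log M_X(t) = -log(t) + log(e^(-2*t) - e^(-3*t))
D^3[K](t) = (t^3*e^(2*t) + t^3*e^(t) - 2*e^(3*t) + 6*e^(2*t) - 6*e^(t) + 2)/(t^3*e^(3*t) - 3*t^3*e^(2*t) + 3*t^3*e^(t) - t^3)

κ_3 = D^3[K](0) = 0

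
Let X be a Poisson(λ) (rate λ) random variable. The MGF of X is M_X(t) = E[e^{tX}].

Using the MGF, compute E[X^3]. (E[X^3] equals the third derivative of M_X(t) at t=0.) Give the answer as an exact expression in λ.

M_X(t) = e^(λ*(e^(t) - 1))
D^3[M](t) = (λ^3*e^(3*t)*e^(λ*e^(t)) + 3*λ^2*e^(2*t)*e^(λ*e^(t)) + λ*e^(t)*e^(λ*e^(t)))*e^(-λ)

E[X^3] = D^3[M](0) = λ*(λ^2 + 3*λ + 1)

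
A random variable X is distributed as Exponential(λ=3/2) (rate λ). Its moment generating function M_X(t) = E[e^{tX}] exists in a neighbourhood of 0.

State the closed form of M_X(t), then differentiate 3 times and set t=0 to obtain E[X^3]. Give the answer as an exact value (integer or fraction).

M_X(t) = 3/(2*(3/2 - t))
dM/dt = 6/(4*t^2 - 12*t + 9)
d^2M/dt^2 = -24/(8*t^3 - 36*t^2 + 54*t - 27)
d^3M/dt^3 = 144/(16*t^4 - 96*t^3 + 216*t^2 - 216*t + 81)

E[X^3] = d^3M/dt^3 |_{t=0} = 16/9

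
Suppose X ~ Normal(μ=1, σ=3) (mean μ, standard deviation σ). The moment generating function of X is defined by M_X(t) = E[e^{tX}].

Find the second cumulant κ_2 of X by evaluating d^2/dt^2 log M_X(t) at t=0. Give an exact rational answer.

M_X(t) = e^(9*t^2/2 + t)
K_X(t) = log M_X(t) = 9*t^2/2 + t
K′(t) = 9*t + 1
K′′(t) = 9

κ_2 = K′′(0) = 9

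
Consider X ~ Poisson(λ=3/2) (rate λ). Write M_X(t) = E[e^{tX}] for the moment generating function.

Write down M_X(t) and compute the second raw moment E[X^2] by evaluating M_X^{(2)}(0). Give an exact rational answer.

E[X^2] = M^(2)(0) = 15/4

M_X(t) = e^(3*e^(t)/2 - 3/2)
M^(2)(t) = (9*e^(2*t)*e^(3*e^(t)/2) + 6*e^(t)*e^(3*e^(t)/2))*e^(-3/2)/4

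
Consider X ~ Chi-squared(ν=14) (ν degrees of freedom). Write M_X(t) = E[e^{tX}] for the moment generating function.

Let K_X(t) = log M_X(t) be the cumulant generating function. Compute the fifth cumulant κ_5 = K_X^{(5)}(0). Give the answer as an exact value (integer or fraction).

κ_5 = d^5K/dt^5 |_{t=0} = 5376

M_X(t) = (1 - 2*t)^(-7)
K_X(t) = log M_X(t) = -7*log(1 - 2*t)
dK/dt = -14/(2*t - 1)
d^2K/dt^2 = 28/(4*t^2 - 4*t + 1)
d^3K/dt^3 = -112/(8*t^3 - 12*t^2 + 6*t - 1)
d^4K/dt^4 = 672/(16*t^4 - 32*t^3 + 24*t^2 - 8*t + 1)
d^5K/dt^5 = -5376/(32*t^5 - 80*t^4 + 80*t^3 - 40*t^2 + 10*t - 1)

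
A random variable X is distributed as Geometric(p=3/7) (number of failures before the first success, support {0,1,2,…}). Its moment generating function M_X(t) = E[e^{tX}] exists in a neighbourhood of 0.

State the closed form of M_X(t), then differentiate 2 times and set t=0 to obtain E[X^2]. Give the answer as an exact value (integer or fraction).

E[X^2] = D^2[M](0) = 44/9

M_X(t) = 3/(7*(1 - 4*e^(t)/7))
D^2[M](t) = (-48*e^(2*t) - 84*e^(t))/(64*e^(3*t) - 336*e^(2*t) + 588*e^(t) - 343)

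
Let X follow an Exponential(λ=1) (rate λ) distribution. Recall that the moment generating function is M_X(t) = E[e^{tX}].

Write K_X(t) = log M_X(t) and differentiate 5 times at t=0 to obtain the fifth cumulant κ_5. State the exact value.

M_X(t) = 1/(1 - t)
K_X(t) = log M_X(t) = -log(1 - t)
K′(t) = -1/(t - 1)
K′′(t) = 1/(t^2 - 2*t + 1)
K′′′(t) = -2/(t^3 - 3*t^2 + 3*t - 1)
K′′′′(t) = 6/(t^4 - 4*t^3 + 6*t^2 - 4*t + 1)
K′′′′′(t) = -24/(t^5 - 5*t^4 + 10*t^3 - 10*t^2 + 5*t - 1)

κ_5 = K′′′′′(0) = 24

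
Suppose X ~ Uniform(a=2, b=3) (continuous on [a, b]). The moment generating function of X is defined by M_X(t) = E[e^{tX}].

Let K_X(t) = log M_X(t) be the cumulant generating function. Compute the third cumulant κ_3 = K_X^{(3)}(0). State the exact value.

κ_3 = D^3[K](0) = 0

M_X(t) = (e^(3*t) - e^(2*t))/t
K_X(t) = log M_X(t) = -log(t) + log(e^(3*t) - e^(2*t))
D^3[K](t) = (t^3*e^(2*t) + t^3*e^(t) - 2*e^(3*t) + 6*e^(2*t) - 6*e^(t) + 2)/(t^3*e^(3*t) - 3*t^3*e^(2*t) + 3*t^3*e^(t) - t^3)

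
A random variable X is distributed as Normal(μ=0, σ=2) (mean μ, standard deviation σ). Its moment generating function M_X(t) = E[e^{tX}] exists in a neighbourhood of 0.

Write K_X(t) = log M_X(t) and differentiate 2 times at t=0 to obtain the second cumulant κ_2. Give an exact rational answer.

κ_2 = D^2[K](0) = 4

M_X(t) = e^(2*t^2)
K_X(t) = log M_X(t) = 2*t^2
D^2[K](t) = 4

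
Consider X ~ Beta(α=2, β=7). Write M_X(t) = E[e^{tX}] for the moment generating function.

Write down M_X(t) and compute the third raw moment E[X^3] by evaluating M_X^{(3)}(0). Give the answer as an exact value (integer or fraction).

M_X(t) = ₁F₁(2; 9; t)
M^(3)(t) = 4*₁F₁(5; 12; t)/165

E[X^3] = M^(3)(0) = 4/165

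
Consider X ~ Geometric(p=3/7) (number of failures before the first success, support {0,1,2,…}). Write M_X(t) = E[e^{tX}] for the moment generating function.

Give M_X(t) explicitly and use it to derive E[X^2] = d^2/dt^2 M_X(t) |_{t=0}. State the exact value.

E[X^2] = d^2M/dt^2 |_{t=0} = 44/9

M_X(t) = 3/(7*(1 - 4*e^(t)/7))
dM/dt = 12*e^(t)/(16*e^(2*t) - 56*e^(t) + 49)
d^2M/dt^2 = (-48*e^(2*t) - 84*e^(t))/(64*e^(3*t) - 336*e^(2*t) + 588*e^(t) - 343)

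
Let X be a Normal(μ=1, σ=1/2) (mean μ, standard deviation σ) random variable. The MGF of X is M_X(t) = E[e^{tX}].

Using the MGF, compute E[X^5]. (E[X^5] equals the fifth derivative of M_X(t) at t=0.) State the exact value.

M_X(t) = e^(t^2/8 + t)
dM/dt = t*e^(t)*e^(t^2/8)/4 + e^(t)*e^(t^2/8)
d^2M/dt^2 = t^2*e^(t)*e^(t^2/8)/16 + t*e^(t)*e^(t^2/8)/2 + 5*e^(t)*e^(t^2/8)/4
d^3M/dt^3 = t^3*e^(t)*e^(t^2/8)/64 + 3*t^2*e^(t)*e^(t^2/8)/16 + 15*t*e^(t)*e^(t^2/8)/16 + 7*e^(t)*e^(t^2/8)/4
d^4M/dt^4 = t^4*e^(t)*e^(t^2/8)/256 + t^3*e^(t)*e^(t^2/8)/16 + 15*t^2*e^(t)*e^(t^2/8)/32 + 7*t*e^(t)*e^(t^2/8)/4 + 43*e^(t)*e^(t^2/8)/16
d^5M/dt^5 = t^5*e^(t)*e^(t^2/8)/1024 + 5*t^4*e^(t)*e^(t^2/8)/256 + 25*t^3*e^(t)*e^(t^2/8)/128 + 35*t^2*e^(t)*e^(t^2/8)/32 + 215*t*e^(t)*e^(t^2/8)/64 + 71*e^(t)*e^(t^2/8)/16

E[X^5] = d^5M/dt^5 |_{t=0} = 71/16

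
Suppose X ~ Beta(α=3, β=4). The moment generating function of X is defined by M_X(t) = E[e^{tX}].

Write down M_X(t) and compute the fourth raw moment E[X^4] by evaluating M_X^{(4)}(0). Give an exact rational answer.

E[X^4] = D^4[M](0) = 1/14

M_X(t) = ₁F₁(3; 7; t)
D^4[M](t) = ₁F₁(7; 11; t)/14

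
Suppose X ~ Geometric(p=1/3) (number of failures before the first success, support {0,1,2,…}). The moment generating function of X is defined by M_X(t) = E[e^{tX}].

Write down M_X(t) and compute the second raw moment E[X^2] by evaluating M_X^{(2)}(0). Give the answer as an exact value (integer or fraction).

M_X(t) = 1/(3*(1 - 2*e^(t)/3))
M′(t) = 2*e^(t)/(4*e^(2*t) - 12*e^(t) + 9)
M′′(t) = (-4*e^(2*t) - 6*e^(t))/(8*e^(3*t) - 36*e^(2*t) + 54*e^(t) - 27)

E[X^2] = M′′(0) = 10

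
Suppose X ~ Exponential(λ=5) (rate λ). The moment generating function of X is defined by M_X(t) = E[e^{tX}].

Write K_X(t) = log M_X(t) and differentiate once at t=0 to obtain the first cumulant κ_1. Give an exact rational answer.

M_X(t) = 5/(5 - t)
K_X(t) = log M_X(t) = -log(5 - t) + log(5)
K′(t) = -1/(t - 5)

κ_1 = K′(0) = 1/5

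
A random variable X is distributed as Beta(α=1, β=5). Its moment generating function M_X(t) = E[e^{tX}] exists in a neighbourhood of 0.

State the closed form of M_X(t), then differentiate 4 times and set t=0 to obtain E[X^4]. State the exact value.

M_X(t) = ₁F₁(1; 6; t)
M^(4)(t) = ₁F₁(5; 10; t)/126

E[X^4] = M^(4)(0) = 1/126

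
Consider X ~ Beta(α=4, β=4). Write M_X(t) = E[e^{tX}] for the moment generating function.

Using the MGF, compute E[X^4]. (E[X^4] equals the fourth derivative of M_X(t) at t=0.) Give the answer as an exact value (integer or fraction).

M_X(t) = ₁F₁(4; 8; t)
D^4[M](t) = 7*₁F₁(8; 12; t)/66

E[X^4] = D^4[M](0) = 7/66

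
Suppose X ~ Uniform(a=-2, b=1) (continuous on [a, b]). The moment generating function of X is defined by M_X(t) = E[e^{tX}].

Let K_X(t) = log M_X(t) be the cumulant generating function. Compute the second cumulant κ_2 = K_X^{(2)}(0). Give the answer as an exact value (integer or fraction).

M_X(t) = (e^(t) - e^(-2*t))/(3*t)
K_X(t) = log M_X(t) = -log(t) + log(e^(t) - e^(-2*t)) - log(3)
D^2[K](t) = (-9*t^2*e^(3*t) + e^(6*t) - 2*e^(3*t) + 1)/(t^2*e^(6*t) - 2*t^2*e^(3*t) + t^2)

κ_2 = D^2[K](0) = 3/4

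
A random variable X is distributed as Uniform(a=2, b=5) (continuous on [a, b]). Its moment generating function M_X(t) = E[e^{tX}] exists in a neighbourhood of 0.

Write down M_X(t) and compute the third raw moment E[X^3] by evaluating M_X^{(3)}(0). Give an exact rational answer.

M_X(t) = (e^(5*t) - e^(2*t))/(3*t)
D^3[M](t) = (125*t^3*e^(5*t) - 8*t^3*e^(2*t) - 75*t^2*e^(5*t) + 12*t^2*e^(2*t) + 30*t*e^(5*t) - 12*t*e^(2*t) - 6*e^(5*t) + 6*e^(2*t))/(3*t^4)

E[X^3] = D^3[M](0) = 203/4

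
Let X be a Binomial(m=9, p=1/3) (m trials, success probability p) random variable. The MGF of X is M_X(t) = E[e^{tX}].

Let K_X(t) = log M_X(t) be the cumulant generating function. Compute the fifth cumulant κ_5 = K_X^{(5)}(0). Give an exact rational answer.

M_X(t) = (e^(t)/3 + 2/3)^9
K_X(t) = log M_X(t) = 9*log(e^(t)/3 + 2/3)
K^(5)(t) = (-18*e^(4*t) + 396*e^(3*t) - 792*e^(2*t) + 144*e^(t))/(e^(5*t) + 10*e^(4*t) + 40*e^(3*t) + 80*e^(2*t) + 80*e^(t) + 32)

κ_5 = K^(5)(0) = -10/9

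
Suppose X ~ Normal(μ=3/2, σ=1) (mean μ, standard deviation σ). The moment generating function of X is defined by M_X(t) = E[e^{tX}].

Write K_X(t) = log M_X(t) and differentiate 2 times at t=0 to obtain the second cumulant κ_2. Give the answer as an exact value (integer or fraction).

κ_2 = D^2[K](0) = 1

M_X(t) = e^(t^2/2 + 3*t/2)
K_X(t) = log M_X(t) = t^2/2 + 3*t/2
D^2[K](t) = 1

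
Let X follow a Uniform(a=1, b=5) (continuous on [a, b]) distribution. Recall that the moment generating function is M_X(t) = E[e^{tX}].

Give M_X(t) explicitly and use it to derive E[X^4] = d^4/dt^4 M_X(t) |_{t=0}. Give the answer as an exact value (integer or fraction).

M_X(t) = (e^(5*t) - e^(t))/(4*t)
M^(4)(t) = (625*t^4*e^(5*t) - t^4*e^(t) - 500*t^3*e^(5*t) + 4*t^3*e^(t) + 300*t^2*e^(5*t) - 12*t^2*e^(t) - 120*t*e^(5*t) + 24*t*e^(t) + 24*e^(5*t) - 24*e^(t))/(4*t^5)

E[X^4] = M^(4)(0) = 781/5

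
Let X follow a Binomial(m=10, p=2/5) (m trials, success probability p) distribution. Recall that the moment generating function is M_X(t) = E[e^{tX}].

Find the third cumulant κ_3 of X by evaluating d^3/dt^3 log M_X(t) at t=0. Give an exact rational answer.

κ_3 = K′′′(0) = 12/25

M_X(t) = (2*e^(t)/5 + 3/5)^10
K_X(t) = log M_X(t) = 10*log(2*e^(t)/5 + 3/5)
K′(t) = 20*e^(t)/(2*e^(t) + 3)
K′′(t) = 60*e^(t)/(4*e^(2*t) + 12*e^(t) + 9)
K′′′(t) = (-120*e^(2*t) + 180*e^(t))/(8*e^(3*t) + 36*e^(2*t) + 54*e^(t) + 27)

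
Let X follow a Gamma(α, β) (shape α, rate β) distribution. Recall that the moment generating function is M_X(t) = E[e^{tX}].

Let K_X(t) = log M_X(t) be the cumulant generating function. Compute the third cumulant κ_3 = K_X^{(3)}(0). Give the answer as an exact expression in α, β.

M_X(t) = (β/(β - t))^α
K_X(t) = log M_X(t) = α*(log(β) - log(β - t))
K^(3)(t) = -2*α/(-β^3 + 3*β^2*t - 3*β*t^2 + t^3)

κ_3 = K^(3)(0) = 2*α/β^3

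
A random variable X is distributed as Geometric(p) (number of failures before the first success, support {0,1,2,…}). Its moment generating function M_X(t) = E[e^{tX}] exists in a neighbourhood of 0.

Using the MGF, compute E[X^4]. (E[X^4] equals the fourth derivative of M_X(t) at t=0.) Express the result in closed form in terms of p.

M_X(t) = p/(-(1 - p)*e^(t) + 1)

E[X^4] = D^4[M](0) = 1 - 15/p + 50/p^2 - 60/p^3 + 24/p^4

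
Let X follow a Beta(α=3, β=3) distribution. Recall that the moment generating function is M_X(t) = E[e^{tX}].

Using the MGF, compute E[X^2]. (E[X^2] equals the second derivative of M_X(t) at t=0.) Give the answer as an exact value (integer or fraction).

E[X^2] = d^2M/dt^2 |_{t=0} = 2/7

M_X(t) = ₁F₁(3; 6; t)
dM/dt = ₁F₁(4; 7; t)/2
d^2M/dt^2 = 2*₁F₁(5; 8; t)/7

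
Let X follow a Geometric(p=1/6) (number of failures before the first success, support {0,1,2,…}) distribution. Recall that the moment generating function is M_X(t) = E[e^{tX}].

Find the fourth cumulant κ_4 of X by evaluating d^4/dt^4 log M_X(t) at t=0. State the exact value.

M_X(t) = 1/(6*(1 - 5*e^(t)/6))
K_X(t) = log M_X(t) = -log(1 - 5*e^(t)/6) - log(6)
K^(4)(t) = (750*e^(3*t) + 3600*e^(2*t) + 1080*e^(t))/(625*e^(4*t) - 3000*e^(3*t) + 5400*e^(2*t) - 4320*e^(t) + 1296)

κ_4 = K^(4)(0) = 5430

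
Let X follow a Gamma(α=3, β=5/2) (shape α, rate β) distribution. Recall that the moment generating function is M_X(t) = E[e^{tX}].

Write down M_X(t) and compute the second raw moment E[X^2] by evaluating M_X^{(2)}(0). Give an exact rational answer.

E[X^2] = d^2M/dt^2 |_{t=0} = 48/25

M_X(t) = 125/(8*(5/2 - t)^3)
dM/dt = 750/(16*t^4 - 160*t^3 + 600*t^2 - 1000*t + 625)
d^2M/dt^2 = -6000/(32*t^5 - 400*t^4 + 2000*t^3 - 5000*t^2 + 6250*t - 3125)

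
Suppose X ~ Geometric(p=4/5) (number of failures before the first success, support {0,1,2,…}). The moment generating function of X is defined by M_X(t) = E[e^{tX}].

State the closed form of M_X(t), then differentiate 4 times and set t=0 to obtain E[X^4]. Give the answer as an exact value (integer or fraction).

M_X(t) = 4/(5*(1 - e^(t)/5))
dM/dt = 4*e^(t)/(e^(2*t) - 10*e^(t) + 25)
d^2M/dt^2 = (-4*e^(2*t) - 20*e^(t))/(e^(3*t) - 15*e^(2*t) + 75*e^(t) - 125)
d^3M/dt^3 = (4*e^(3*t) + 80*e^(2*t) + 100*e^(t))/(e^(4*t) - 20*e^(3*t) + 150*e^(2*t) - 500*e^(t) + 625)
d^4M/dt^4 = (-4*e^(4*t) - 220*e^(3*t) - 1100*e^(2*t) - 500*e^(t))/(e^(5*t) - 25*e^(4*t) + 250*e^(3*t) - 1250*e^(2*t) + 3125*e^(t) - 3125)

E[X^4] = d^4M/dt^4 |_{t=0} = 57/32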